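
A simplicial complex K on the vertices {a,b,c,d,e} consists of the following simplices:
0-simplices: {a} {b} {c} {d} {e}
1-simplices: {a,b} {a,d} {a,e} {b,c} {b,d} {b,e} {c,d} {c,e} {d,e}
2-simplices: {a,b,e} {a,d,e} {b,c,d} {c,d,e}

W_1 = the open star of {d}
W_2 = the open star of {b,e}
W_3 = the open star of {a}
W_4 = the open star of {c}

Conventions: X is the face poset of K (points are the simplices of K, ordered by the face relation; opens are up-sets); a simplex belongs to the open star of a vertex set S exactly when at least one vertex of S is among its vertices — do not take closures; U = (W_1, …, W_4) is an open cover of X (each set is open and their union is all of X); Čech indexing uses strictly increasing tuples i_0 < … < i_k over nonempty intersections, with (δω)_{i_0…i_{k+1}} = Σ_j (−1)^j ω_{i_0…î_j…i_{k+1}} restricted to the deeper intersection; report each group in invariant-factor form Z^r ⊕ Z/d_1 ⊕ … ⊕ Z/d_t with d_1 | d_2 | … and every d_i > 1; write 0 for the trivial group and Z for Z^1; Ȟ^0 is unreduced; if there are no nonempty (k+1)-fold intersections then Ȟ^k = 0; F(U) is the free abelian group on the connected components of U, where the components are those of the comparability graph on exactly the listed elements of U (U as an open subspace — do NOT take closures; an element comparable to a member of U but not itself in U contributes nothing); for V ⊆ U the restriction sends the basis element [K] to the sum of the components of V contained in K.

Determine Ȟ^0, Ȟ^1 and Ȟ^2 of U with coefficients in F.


Ȟ^0(U;F) ≅ Z, Ȟ^1(U;F) ≅ Z and Ȟ^2(U;F) ≅ 0

nonempty overlaps:
  W1={{d},{a,d},{b,d},{c,d},{d,e},{a,d,e},{b,c,d},{c,d,e}} W2={{b},{e},{a,b},{a,e},{b,c},{b,d},{b,e},{c,e},{d,e},{a,b,e},{a,d,e},{b,c,d},{c,d,e}} W3={{a},{a,b},{a,d},{a,e},{a,b,e},{a,d,e}} W4={{c},{b,c},{c,d},{c,e},{b,c,d},{c,d,e}}
  W12={{b,d},{d,e},{a,d,e},{b,c,d},{c,d,e}} W13={{a,d},{a,d,e}} W14={{c,d},{b,c,d},{c,d,e}} W23={{a,b},{a,e},{a,b,e},{a,d,e}} W24={{b,c},{c,e},{b,c,d},{c,d,e}}
  W123={{a,d,e}} W124={{b,c,d},{c,d,e}}
components per intersection:
  W1: {{d},{a,d},{b,d},{c,d},{d,e},{a,d,e},{b,c,d},{c,d,e}}
  W2: {{b},{e},{a,b},{a,e},{b,c},{b,d},{b,e},{c,e},{d,e},{a,b,e},{a,d,e},{b,c,d},{c,d,e}}
  W3: {{a},{a,b},{a,d},{a,e},{a,b,e},{a,d,e}}
  W4: {{c},{b,c},{c,d},{c,e},{b,c,d},{c,d,e}}
  W12: {{b,d},{b,c,d}} {{d,e},{a,d,e},{c,d,e}}
  W13: {{a,d},{a,d,e}}
  W14: {{c,d},{b,c,d},{c,d,e}}
  W23: {{a,b},{a,e},{a,b,e},{a,d,e}}
  W24: {{b,c},{b,c,d}} {{c,e},{c,d,e}}
  W123: {{a,d,e}}
  W124: {{b,c,d}} {{c,d,e}}
C dims 4,7,3; δ0: rk 3, SNF 1^3; δ1: rk 3, SNF 1^3
degree 0: 4−3−0 = 1 → Ȟ^0 ≅ Z
degree 1: 7−3−3 = 1 → Ȟ^1 ≅ Z
degree 2: 3−0−3 = 0 → Ȟ^2 ≅ 0


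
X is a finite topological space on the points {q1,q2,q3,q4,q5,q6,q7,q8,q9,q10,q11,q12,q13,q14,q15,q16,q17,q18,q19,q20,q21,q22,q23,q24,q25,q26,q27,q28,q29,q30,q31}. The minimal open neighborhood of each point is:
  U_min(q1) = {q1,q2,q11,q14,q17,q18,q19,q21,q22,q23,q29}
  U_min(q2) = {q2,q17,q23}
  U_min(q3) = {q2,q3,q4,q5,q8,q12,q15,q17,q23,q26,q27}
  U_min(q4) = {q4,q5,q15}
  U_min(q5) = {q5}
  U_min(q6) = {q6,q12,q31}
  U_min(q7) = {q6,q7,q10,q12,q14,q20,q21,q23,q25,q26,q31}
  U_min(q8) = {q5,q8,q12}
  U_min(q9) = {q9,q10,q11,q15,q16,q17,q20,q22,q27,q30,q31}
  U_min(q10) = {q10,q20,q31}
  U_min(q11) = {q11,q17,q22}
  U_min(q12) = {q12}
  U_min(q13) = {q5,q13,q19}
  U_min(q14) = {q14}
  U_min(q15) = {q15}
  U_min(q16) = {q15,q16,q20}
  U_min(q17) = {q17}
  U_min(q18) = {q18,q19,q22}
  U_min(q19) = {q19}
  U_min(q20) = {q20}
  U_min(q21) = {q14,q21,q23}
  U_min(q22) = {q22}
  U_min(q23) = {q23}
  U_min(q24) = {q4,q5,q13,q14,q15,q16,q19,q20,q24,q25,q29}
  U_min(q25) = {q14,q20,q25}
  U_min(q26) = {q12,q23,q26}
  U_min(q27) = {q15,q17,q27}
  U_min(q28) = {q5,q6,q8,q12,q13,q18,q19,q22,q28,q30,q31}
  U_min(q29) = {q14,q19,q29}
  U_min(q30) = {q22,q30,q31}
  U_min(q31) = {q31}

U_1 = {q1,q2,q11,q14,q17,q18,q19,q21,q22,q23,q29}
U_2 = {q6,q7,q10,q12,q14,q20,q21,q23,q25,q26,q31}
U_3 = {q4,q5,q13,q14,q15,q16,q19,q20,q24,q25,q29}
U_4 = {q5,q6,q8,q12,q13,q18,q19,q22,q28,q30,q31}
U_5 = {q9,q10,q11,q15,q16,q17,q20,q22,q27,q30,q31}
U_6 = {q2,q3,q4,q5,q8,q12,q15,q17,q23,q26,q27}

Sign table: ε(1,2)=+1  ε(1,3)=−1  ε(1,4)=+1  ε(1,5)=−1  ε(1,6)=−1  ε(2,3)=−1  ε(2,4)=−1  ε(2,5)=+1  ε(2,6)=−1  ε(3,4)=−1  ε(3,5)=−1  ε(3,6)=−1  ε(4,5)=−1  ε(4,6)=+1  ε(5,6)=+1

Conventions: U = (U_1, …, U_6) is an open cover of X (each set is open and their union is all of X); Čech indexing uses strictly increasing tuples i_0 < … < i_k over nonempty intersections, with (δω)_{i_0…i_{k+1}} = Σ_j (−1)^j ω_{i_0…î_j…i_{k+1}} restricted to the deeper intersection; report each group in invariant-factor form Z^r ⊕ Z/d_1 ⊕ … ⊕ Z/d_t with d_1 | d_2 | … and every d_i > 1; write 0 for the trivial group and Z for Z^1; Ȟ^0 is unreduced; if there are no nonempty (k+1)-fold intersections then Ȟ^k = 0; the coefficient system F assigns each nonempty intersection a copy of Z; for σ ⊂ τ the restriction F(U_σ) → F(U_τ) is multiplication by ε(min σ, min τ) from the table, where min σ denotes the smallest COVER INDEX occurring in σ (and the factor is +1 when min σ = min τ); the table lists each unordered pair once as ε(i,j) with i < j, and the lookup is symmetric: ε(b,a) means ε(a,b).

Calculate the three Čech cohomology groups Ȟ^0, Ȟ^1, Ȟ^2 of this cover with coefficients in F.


cover nerve:
  U12={q14,q21,q23} U13={q14,q19,q29} U14={q18,q19,q22} U15={q11,q17,q22} U16={q2,q17,q23} U23={q14,q20,q25} U24={q6,q12,q31} U25={q10,q20,q31} U26={q12,q23,q26} U34={q5,q13,q19} U35={q15,q16,q20} U36={q4,q5,q15} U45={q22,q30,q31} U46={q5,q8,q12} U56={q15,q17,q27}
  U123={q14} U126={q23} U134={q19} U145={q22} U156={q17} U235={q20} U245={q31} U246={q12} U346={q5} U356={q15}
C dims 6,15,10; δ0: rk 6, SNF 1^5·2; δ1: rk 9, SNF 1^9
Ȟ^0: (6−6)−0=0 ⇒ 0
Ȟ^1: (15−9)−6=0 plus torsion [2] ⇒ Z/2
Ȟ^2: (10−0)−9=1 ⇒ Z

Ȟ^0 = 0, Ȟ^1 = Z/2, Ȟ^2 = Z


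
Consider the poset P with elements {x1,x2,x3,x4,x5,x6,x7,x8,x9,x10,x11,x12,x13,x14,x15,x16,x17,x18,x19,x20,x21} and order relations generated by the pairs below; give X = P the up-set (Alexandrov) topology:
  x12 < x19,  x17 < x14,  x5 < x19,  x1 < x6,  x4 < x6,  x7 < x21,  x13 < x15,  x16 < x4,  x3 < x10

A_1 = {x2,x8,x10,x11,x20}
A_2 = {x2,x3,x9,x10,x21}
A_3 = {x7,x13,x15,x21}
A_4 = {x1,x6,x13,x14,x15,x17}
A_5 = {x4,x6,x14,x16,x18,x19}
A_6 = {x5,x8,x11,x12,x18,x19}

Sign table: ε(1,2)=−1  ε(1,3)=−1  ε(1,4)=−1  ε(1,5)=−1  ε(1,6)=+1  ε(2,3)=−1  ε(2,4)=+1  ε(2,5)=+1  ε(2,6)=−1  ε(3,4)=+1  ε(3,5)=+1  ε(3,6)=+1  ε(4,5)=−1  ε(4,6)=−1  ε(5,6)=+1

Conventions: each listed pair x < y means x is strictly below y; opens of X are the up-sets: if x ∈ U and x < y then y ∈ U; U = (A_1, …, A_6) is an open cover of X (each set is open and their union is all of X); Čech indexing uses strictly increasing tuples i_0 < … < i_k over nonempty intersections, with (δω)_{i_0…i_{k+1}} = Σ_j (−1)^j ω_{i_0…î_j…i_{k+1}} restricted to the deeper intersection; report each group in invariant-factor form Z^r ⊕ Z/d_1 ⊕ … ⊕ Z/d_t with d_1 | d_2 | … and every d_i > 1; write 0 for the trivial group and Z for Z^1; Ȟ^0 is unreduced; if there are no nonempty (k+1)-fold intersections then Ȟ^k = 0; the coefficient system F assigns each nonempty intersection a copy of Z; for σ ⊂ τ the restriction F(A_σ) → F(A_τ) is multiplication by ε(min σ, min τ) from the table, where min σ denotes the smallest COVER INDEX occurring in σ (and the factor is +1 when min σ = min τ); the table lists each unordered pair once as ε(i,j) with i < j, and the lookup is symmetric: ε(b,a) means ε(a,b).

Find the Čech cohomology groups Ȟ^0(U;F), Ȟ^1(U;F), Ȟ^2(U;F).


intersection data:
  A12={x2,x10} A16={x8,x11} A23={x21} A34={x13,x15} A45={x6,x14} A56={x18,x19}
C dims 6,6; δ0: rk 6, SNF 1^5·2
Ȟ^0 = (6 − 6) − 0 = 0, so Ȟ^0 ≅ 0
Ȟ^1 = (6 − 0) − 6 = 0 plus torsion [2], so Ȟ^1 ≅ Z/2
Ȟ^2 = (0 − 0) − 0 = 0, so Ȟ^2 ≅ 0

Ȟ^0 ≅ 0; Ȟ^1 ≅ Z/2; Ȟ^2 ≅ 0


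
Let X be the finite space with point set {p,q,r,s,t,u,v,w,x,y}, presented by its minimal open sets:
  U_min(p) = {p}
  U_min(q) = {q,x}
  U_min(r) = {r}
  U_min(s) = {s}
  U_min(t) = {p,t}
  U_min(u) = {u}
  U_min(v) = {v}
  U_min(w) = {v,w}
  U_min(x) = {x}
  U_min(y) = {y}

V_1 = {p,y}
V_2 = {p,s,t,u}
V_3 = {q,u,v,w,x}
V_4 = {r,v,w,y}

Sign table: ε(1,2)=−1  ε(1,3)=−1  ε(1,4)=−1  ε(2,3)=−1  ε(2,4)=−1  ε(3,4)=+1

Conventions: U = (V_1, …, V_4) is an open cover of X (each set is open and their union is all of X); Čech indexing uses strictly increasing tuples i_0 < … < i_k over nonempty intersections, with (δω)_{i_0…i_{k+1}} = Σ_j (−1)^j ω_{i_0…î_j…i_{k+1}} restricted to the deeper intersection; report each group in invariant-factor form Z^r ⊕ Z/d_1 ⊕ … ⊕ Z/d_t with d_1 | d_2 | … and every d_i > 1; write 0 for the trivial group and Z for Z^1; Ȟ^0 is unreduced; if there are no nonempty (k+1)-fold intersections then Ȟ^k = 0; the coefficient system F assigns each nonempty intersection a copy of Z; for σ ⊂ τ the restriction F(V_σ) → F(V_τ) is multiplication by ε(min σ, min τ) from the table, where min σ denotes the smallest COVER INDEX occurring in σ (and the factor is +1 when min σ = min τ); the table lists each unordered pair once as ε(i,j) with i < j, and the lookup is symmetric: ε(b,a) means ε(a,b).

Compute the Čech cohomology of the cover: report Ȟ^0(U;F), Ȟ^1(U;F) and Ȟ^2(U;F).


Ȟ^0(U;F) ≅ 0,  Ȟ^1(U;F) ≅ Z/2,  Ȟ^2(U;F) ≅ 0

nonempty intersections:
  V12={p} V14={y} V23={u} V34={v,w}
C dims 4,4; δ0: rk 4, SNF 1^3·2
Ȟ^0: (4−4)−0=0 ⇒ 0
Ȟ^1: (4−0)−4=0 plus torsion [2] ⇒ Z/2
Ȟ^2: (0−0)−0=0 ⇒ 0


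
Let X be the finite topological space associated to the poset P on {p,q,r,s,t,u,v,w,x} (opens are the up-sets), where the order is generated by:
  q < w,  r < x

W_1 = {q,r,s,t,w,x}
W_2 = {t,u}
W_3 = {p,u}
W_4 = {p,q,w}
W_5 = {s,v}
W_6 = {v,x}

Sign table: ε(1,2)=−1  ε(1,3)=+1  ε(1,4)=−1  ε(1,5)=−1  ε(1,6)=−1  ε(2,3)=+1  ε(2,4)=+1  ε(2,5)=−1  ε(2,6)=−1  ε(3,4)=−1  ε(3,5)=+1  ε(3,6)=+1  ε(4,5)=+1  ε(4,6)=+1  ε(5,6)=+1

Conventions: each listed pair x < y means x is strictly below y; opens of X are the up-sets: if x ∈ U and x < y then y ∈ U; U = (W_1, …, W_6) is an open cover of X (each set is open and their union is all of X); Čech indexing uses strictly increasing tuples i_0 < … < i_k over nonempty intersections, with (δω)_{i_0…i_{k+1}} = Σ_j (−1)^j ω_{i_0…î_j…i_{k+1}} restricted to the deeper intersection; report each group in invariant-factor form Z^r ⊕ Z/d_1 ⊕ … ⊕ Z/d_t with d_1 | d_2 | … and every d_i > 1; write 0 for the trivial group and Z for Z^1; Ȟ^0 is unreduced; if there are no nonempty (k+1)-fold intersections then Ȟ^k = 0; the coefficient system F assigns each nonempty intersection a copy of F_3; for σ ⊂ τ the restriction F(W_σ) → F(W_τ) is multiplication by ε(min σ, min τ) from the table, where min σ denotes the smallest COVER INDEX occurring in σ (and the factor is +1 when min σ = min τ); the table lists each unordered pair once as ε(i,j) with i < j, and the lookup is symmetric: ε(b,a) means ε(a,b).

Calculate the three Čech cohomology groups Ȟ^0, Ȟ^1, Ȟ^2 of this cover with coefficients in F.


Ȟ^0 ≅ 0,  Ȟ^1 ≅ Z/3,  Ȟ^2 ≅ 0

nonempty overlaps:
  W12={t} W14={q,w} W15={s} W16={x} W23={u} W34={p} W56={v}
C dims 6,7; δ0: rk_F3 6
degree 0: 6−6−0 = 0 → Ȟ^0 ≅ 0
degree 1: 7−0−6 = 1 → Ȟ^1 ≅ Z/3
degree 2: 0−0−0 = 0 → Ȟ^2 ≅ 0


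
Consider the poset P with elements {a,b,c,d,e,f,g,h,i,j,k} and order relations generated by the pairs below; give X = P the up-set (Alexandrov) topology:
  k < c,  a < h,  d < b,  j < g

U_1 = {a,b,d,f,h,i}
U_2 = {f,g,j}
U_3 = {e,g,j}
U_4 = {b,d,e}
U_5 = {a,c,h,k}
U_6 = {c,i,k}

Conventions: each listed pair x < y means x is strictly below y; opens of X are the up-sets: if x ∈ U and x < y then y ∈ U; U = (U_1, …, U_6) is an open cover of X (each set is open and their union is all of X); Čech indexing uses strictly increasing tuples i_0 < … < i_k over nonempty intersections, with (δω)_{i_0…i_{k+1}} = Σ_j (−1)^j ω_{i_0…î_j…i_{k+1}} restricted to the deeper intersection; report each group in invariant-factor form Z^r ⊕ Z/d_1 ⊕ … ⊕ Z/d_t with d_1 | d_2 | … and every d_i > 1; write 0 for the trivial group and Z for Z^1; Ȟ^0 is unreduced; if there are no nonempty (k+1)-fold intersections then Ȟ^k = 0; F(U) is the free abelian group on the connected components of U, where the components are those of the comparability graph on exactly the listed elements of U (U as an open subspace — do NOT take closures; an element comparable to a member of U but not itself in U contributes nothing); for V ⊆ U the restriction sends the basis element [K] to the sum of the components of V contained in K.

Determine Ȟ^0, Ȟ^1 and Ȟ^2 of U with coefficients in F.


Ȟ^0 = Z^7; Ȟ^1 = 0; Ȟ^2 = 0

cover nerve:
  U12={f} U14={b,d} U15={a,h} U16={i} U23={g,j} U34={e} U56={c,k}
components per intersection:
  U1: {a,h} {b,d} {f} {i}
  U2: {f} {g,j}
  U3: {e} {g,j}
  U4: {b,d} {e}
  U5: {a,h} {c,k}
  U6: {c,k} {i}
  U12: {f}
  U14: {b,d}
  U15: {a,h}
  U16: {i}
  U23: {g,j}
  U34: {e}
  U56: {c,k}
C dims 14,7; δ0: rk 7, SNF 1^7
Ȟ^0: (14−7)−0=7 ⇒ Z^7
Ȟ^1: (7−0)−7=0 ⇒ 0
Ȟ^2: (0−0)−0=0 ⇒ 0


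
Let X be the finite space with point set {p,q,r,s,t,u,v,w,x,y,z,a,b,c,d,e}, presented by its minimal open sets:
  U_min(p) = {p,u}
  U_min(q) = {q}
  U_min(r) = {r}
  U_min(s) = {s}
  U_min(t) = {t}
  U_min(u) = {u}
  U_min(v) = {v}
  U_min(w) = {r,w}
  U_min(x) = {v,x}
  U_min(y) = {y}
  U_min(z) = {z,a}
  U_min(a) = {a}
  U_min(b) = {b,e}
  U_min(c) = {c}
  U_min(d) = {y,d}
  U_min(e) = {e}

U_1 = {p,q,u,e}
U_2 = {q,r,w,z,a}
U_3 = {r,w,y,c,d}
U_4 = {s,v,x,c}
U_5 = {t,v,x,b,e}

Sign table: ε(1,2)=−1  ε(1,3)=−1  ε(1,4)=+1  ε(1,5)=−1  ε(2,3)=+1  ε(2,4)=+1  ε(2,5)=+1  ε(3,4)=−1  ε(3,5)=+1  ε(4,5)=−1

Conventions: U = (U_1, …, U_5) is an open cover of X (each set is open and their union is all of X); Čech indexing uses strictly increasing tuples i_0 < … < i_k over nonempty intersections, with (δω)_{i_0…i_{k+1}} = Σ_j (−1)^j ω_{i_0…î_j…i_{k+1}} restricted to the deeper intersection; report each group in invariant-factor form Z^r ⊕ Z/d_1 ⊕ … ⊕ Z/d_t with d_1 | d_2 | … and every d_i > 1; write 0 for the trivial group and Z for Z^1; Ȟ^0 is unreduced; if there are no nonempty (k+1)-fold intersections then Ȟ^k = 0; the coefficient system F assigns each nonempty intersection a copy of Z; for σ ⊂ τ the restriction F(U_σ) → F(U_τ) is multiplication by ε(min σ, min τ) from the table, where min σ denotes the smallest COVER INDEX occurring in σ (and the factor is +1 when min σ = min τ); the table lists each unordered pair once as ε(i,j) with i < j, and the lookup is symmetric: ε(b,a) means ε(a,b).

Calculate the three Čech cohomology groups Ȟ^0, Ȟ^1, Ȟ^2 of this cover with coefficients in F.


cover nerve:
  U12={q} U15={e} U23={r,w} U34={c} U45={v,x}
C dims 5,5; δ0: rk 4, SNF 1^4
Ȟ^0: (5−4)−0=1 ⇒ Z
Ȟ^1: (5−0)−4=1 ⇒ Z
Ȟ^2: (0−0)−0=0 ⇒ 0

Ȟ^0(U;F) ≅ Z, Ȟ^1(U;F) ≅ Z, Ȟ^2(U;F) ≅ 0


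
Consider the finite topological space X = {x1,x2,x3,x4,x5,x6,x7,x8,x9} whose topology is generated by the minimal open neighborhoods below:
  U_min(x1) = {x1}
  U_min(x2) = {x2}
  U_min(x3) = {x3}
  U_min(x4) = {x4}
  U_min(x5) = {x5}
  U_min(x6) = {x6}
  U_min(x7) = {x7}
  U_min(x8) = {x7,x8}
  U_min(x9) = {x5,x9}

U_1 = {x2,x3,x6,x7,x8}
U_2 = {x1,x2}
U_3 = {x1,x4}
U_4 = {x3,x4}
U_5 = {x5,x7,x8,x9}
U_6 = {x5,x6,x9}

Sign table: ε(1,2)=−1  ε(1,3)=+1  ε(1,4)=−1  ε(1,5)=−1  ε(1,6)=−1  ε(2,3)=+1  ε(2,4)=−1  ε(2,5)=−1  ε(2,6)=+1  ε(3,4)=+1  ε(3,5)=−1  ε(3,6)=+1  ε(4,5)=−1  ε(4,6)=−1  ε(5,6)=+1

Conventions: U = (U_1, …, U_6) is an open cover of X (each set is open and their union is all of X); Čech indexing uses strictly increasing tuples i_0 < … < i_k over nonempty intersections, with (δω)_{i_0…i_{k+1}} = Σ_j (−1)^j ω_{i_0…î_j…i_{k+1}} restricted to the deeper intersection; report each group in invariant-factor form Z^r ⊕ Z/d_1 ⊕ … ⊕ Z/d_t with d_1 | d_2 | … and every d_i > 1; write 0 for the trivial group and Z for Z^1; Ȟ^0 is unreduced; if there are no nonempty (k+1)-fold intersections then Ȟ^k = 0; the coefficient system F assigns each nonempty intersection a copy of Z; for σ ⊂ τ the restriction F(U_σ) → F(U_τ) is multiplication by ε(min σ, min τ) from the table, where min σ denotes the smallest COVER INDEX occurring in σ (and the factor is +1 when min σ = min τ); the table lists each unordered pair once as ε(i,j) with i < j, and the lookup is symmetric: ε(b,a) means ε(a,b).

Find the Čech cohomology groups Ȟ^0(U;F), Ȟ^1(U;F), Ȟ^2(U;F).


Ȟ^0(U;F) ≅ Z; Ȟ^1(U;F) ≅ Z^2; Ȟ^2(U;F) ≅ 0

nerve simplices:
  U12={x2} U14={x3} U15={x7,x8} U16={x6} U23={x1} U34={x4} U56={x5,x9}
C dims 6,7; δ0: rk 5, SNF 1^5
degree 0: 6−5−0 = 1 → Ȟ^0 ≅ Z
degree 1: 7−0−5 = 2 → Ȟ^1 ≅ Z^2
degree 2: 0−0−0 = 0 → Ȟ^2 ≅ 0


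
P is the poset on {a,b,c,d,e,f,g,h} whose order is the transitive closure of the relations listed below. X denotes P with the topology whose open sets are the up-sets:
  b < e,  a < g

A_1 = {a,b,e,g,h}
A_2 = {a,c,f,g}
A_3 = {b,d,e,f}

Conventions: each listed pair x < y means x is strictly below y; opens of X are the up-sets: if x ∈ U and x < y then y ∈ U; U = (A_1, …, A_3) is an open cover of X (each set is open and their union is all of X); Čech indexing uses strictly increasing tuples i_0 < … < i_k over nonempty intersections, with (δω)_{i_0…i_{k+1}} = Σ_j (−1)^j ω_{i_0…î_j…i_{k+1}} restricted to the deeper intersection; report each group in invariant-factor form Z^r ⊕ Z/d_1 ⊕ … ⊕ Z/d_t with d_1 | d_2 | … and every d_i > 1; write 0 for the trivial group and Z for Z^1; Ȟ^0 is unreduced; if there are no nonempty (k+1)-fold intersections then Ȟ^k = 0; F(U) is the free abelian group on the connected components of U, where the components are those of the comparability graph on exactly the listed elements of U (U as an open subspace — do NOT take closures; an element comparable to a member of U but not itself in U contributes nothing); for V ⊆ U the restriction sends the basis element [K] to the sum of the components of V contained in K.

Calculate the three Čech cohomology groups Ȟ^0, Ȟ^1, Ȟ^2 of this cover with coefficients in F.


Ȟ^0 ≅ Z^6; Ȟ^1 ≅ 0; Ȟ^2 ≅ 0

nonempty overlaps:
  A12={a,g} A13={b,e} A23={f}
components per intersection:
  A1: {a,g} {b,e} {h}
  A2: {a,g} {c} {f}
  A3: {b,e} {d} {f}
  A12: {a,g}
  A13: {b,e}
  A23: {f}
C dims 9,3; δ0: rk 3, SNF 1^3
degree 0: 9−3−0 = 6 → Ȟ^0 ≅ Z^6
degree 1: 3−0−3 = 0 → Ȟ^1 ≅ 0
degree 2: 0−0−0 = 0 → Ȟ^2 ≅ 0


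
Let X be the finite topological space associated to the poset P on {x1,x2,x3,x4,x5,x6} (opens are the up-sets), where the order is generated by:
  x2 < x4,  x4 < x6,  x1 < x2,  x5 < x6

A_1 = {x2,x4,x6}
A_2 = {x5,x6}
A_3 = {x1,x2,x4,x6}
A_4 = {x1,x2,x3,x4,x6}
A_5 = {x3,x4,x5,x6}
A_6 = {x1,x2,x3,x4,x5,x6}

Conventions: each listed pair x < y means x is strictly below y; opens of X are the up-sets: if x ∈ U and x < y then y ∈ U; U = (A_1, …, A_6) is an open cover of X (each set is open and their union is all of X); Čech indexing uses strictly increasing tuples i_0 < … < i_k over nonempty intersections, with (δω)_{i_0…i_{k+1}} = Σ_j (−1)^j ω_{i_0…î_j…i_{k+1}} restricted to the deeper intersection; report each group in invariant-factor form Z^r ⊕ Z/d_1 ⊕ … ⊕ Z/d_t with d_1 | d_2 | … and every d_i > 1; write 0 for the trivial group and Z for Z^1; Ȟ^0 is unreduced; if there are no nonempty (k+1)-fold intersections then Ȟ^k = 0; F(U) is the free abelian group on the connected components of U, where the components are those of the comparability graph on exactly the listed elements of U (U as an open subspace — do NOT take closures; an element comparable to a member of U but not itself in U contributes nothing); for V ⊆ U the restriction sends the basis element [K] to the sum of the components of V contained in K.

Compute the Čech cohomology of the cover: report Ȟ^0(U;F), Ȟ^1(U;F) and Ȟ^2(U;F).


intersection data:
  A12={x6} A13={x2,x4,x6} A14={x2,x4,x6} A15={x4,x6} A16={x2,x4,x6} A23={x6} A24={x6} A25={x5,x6} A26={x5,x6} A34={x1,x2,x4,x6} A35={x4,x6} A36={x1,x2,x4,x6} A45={x3,x4,x6} A46={x1,x2,x3,x4,x6} A56={x3,x4,x5,x6}
  A123={x6} A124={x6} A125={x6} A126={x6} A134={x2,x4,x6} A135={x4,x6} A136={x2,x4,x6} A145={x4,x6} A146={x2,x4,x6} A156={x4,x6} A234={x6} A235={x6} A236={x6} A245={x6} A246={x6} A256={x5,x6} A345={x4,x6} A346={x1,x2,x4,x6} A356={x4,x6} A456={x3,x4,x6}
  A1234={x6} A1235={x6} A1236={x6} A1245={x6} A1246={x6} A1256={x6} A1345={x4,x6} A1346={x2,x4,x6} A1356={x4,x6} A1456={x4,x6} A2345={x6} A2346={x6} A2356={x6} A2456={x6} A3456={x4,x6}
  A12345={x6} A12346={x6} A12356={x6} A12456={x6} A13456={x4,x6} A23456={x6}
  A123456={x6}
components per intersection:
  A1: {x2,x4,x6}
  A2: {x5,x6}
  A3: {x1,x2,x4,x6}
  A4: {x1,x2,x4,x6} {x3}
  A5: {x3} {x4,x5,x6}
  A6: {x1,x2,x4,x5,x6} {x3}
  A12: {x6}
  A13: {x2,x4,x6}
  A14: {x2,x4,x6}
  A15: {x4,x6}
  A16: {x2,x4,x6}
  A23: {x6}
  A24: {x6}
  A25: {x5,x6}
  A26: {x5,x6}
  A34: {x1,x2,x4,x6}
  A35: {x4,x6}
  A36: {x1,x2,x4,x6}
  A45: {x3} {x4,x6}
  A46: {x1,x2,x4,x6} {x3}
  A56: {x3} {x4,x5,x6}
  A123: {x6}
  A124: {x6}
  A125: {x6}
  A126: {x6}
  A134: {x2,x4,x6}
  A135: {x4,x6}
  A136: {x2,x4,x6}
  A145: {x4,x6}
  A146: {x2,x4,x6}
  A156: {x4,x6}
  A234: {x6}
  A235: {x6}
  A236: {x6}
  A245: {x6}
  A246: {x6}
  A256: {x5,x6}
  A345: {x4,x6}
  A346: {x1,x2,x4,x6}
  A356: {x4,x6}
  A456: {x3} {x4,x6}
  A1234: {x6}
  A1235: {x6}
  A1236: {x6}
  A1245: {x6}
  A1246: {x6}
  A1256: {x6}
  A1345: {x4,x6}
  A1346: {x2,x4,x6}
  A1356: {x4,x6}
  A1456: {x4,x6}
  A2345: {x6}
  A2346: {x6}
  A2356: {x6}
  A2456: {x6}
  A3456: {x4,x6}
  A12345: {x6}
  A12346: {x6}
  A12356: {x6}
  A12456: {x6}
  A13456: {x4,x6}
  A23456: {x6}
  A123456: {x6}
C dims 9,18,21,15; δ0: rk 7, SNF 1^7; δ1: rk 11, SNF 1^11; δ2: rk 10, SNF 1^10
Ȟ^0 = (9 − 7) − 0 = 2, so Ȟ^0 ≅ Z^2
Ȟ^1 = (18 − 11) − 7 = 0, so Ȟ^1 ≅ 0
Ȟ^2 = (21 − 10) − 11 = 0, so Ȟ^2 ≅ 0

Ȟ^0 = Z^2; Ȟ^1 = 0; Ȟ^2 = 0


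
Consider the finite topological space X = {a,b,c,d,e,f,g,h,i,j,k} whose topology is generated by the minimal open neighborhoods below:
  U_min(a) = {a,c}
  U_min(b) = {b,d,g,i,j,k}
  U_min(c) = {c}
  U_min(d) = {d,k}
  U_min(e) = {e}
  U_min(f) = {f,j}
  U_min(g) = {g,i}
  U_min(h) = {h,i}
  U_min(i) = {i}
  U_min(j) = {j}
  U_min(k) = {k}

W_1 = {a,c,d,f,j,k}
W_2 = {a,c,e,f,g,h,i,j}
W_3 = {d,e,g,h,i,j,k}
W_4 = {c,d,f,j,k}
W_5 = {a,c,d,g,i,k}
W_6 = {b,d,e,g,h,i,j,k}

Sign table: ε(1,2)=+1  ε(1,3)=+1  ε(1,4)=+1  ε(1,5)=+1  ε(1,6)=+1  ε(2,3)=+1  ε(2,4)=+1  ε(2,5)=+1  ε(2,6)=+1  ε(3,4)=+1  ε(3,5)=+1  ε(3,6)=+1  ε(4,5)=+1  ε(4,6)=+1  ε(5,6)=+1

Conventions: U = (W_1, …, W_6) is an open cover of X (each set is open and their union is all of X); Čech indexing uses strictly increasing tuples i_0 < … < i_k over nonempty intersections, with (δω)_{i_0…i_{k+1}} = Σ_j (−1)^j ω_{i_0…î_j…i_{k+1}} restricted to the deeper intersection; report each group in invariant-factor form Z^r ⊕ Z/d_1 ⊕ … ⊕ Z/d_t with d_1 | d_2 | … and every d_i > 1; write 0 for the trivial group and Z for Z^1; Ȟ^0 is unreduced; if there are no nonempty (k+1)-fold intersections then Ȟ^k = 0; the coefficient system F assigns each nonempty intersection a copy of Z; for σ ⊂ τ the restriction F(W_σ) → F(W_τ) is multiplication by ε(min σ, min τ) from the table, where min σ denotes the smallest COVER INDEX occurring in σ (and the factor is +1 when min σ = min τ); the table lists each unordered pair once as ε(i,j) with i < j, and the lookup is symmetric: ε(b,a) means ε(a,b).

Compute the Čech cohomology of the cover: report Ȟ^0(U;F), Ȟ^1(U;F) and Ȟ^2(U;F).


Ȟ^0(U;F) ≅ Z; Ȟ^1(U;F) ≅ 0; Ȟ^2(U;F) ≅ Z

nonempty intersections:
  W12={a,c,f,j} W13={d,j,k} W14={c,d,f,j,k} W15={a,c,d,k} W16={d,j,k} W23={e,g,h,i,j} W24={c,f,j} W25={a,c,g,i} W26={e,g,h,i,j} W34={d,j,k} W35={d,g,i,k} W36={d,e,g,h,i,j,k} W45={c,d,k} W46={d,j,k} W56={d,g,i,k}
  W123={j} W124={c,f,j} W125={a,c} W126={j} W134={d,j,k} W135={d,k} W136={d,j,k} W145={c,d,k} W146={d,j,k} W156={d,k} W234={j} W235={g,i} W236={e,g,h,i,j} W245={c} W246={j} W256={g,i} W345={d,k} W346={d,j,k} W356={d,g,i,k} W456={d,k}
  W1234={j} W1236={j} W1245={c} W1246={j} W1345={d,k} W1346={d,j,k} W1356={d,k} W1456={d,k} W2346={j} W2356={g,i} W3456={d,k}
  W12346={j} W13456={d,k}
C dims 6,15,20,11; δ0: rk 5, SNF 1^5; δ1: rk 10, SNF 1^10; δ2: rk 9, SNF 1^9
Ȟ^0: (6−5)−0=1 ⇒ Z
Ȟ^1: (15−10)−5=0 ⇒ 0
Ȟ^2: (20−9)−10=1 ⇒ Z


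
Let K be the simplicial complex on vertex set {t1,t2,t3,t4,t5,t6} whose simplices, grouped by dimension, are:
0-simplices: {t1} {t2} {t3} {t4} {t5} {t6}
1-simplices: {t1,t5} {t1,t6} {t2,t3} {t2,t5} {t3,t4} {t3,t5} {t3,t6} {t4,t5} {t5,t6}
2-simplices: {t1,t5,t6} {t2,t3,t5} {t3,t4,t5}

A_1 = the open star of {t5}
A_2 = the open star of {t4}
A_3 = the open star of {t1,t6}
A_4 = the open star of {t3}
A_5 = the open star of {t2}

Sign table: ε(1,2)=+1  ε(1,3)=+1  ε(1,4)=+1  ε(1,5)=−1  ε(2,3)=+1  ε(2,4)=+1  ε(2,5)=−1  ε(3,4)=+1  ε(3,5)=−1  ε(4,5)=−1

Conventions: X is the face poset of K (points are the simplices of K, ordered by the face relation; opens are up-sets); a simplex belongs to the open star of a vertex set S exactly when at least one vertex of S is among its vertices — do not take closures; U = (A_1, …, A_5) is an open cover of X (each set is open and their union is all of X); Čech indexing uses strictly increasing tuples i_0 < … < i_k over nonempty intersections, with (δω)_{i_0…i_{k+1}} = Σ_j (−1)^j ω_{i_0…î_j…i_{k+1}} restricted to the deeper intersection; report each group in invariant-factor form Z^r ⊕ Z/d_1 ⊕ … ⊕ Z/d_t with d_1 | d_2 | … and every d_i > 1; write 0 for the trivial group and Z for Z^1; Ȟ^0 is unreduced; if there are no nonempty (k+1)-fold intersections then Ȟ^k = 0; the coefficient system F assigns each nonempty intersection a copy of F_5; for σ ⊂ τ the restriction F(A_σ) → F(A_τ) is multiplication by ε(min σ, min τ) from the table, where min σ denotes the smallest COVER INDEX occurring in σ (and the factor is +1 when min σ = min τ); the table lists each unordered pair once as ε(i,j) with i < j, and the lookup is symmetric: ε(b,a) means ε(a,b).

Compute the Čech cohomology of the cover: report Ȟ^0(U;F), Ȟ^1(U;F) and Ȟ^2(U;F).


Ȟ^0 ≅ Z/5, Ȟ^1 ≅ Z/5, Ȟ^2 ≅ 0

nerve simplices:
  A1={{t5},{t1,t5},{t2,t5},{t3,t5},{t4,t5},{t5,t6},{t1,t5,t6},{t2,t3,t5},{t3,t4,t5}} A2={{t4},{t3,t4},{t4,t5},{t3,t4,t5}} A3={{t1},{t6},{t1,t5},{t1,t6},{t3,t6},{t5,t6},{t1,t5,t6}} A4={{t3},{t2,t3},{t3,t4},{t3,t5},{t3,t6},{t2,t3,t5},{t3,t4,t5}} A5={{t2},{t2,t3},{t2,t5},{t2,t3,t5}}
  A12={{t4,t5},{t3,t4,t5}} A13={{t1,t5},{t5,t6},{t1,t5,t6}} A14={{t3,t5},{t2,t3,t5},{t3,t4,t5}} A15={{t2,t5},{t2,t3,t5}} A24={{t3,t4},{t3,t4,t5}} A34={{t3,t6}} A45={{t2,t3},{t2,t3,t5}}
  A124={{t3,t4,t5}} A145={{t2,t3,t5}}
C dims 5,7,2; δ0: rk_F5 4; δ1: rk_F5 2
degree 0: 5−4−0 = 1 → Ȟ^0 ≅ Z/5
degree 1: 7−2−4 = 1 → Ȟ^1 ≅ Z/5
degree 2: 2−0−2 = 0 → Ȟ^2 ≅ 0


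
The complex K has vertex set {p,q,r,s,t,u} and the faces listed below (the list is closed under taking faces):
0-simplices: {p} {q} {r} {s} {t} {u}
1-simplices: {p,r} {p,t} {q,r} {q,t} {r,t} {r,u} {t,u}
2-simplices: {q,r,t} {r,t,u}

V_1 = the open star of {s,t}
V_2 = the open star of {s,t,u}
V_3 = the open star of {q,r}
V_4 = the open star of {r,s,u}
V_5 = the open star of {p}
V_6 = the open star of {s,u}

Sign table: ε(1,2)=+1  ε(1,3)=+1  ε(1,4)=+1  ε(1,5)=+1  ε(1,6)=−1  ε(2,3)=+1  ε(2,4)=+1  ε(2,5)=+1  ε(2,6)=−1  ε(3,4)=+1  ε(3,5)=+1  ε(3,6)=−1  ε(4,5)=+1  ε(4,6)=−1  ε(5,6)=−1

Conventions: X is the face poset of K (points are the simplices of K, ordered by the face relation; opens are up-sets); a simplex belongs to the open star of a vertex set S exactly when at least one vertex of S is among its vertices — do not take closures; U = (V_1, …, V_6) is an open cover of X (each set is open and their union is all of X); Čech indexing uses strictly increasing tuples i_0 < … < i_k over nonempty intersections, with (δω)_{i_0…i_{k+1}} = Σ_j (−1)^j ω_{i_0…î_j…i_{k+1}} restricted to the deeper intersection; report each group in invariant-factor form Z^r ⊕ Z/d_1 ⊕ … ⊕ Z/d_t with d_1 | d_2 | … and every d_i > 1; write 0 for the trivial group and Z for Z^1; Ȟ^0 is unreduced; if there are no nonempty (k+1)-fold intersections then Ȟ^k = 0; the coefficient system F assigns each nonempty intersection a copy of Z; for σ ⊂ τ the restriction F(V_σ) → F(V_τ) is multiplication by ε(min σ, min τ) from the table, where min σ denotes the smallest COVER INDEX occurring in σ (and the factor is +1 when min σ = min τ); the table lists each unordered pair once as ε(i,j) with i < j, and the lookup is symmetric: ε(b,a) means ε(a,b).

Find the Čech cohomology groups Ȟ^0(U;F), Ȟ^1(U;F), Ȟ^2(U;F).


Ȟ^0 ≅ Z; Ȟ^1 ≅ Z; Ȟ^2 ≅ 0

nerve simplices:
  V1={{s},{t},{p,t},{q,t},{r,t},{t,u},{q,r,t},{r,t,u}} V2={{s},{t},{u},{p,t},{q,t},{r,t},{r,u},{t,u},{q,r,t},{r,t,u}} V3={{q},{r},{p,r},{q,r},{q,t},{r,t},{r,u},{q,r,t},{r,t,u}} V4={{r},{s},{u},{p,r},{q,r},{r,t},{r,u},{t,u},{q,r,t},{r,t,u}} V5={{p},{p,r},{p,t}} V6={{s},{u},{r,u},{t,u},{r,t,u}}
  V12={{s},{t},{p,t},{q,t},{r,t},{t,u},{q,r,t},{r,t,u}} V13={{q,t},{r,t},{q,r,t},{r,t,u}} V14={{s},{r,t},{t,u},{q,r,t},{r,t,u}} V15={{p,t}} V16={{s},{t,u},{r,t,u}} V23={{q,t},{r,t},{r,u},{q,r,t},{r,t,u}} V24={{s},{u},{r,t},{r,u},{t,u},{q,r,t},{r,t,u}} V25={{p,t}} V26={{s},{u},{r,u},{t,u},{r,t,u}} V34={{r},{p,r},{q,r},{r,t},{r,u},{q,r,t},{r,t,u}} V35={{p,r}} V36={{r,u},{r,t,u}} V45={{p,r}} V46={{s},{u},{r,u},{t,u},{r,t,u}}
  V123={{q,t},{r,t},{q,r,t},{r,t,u}} V124={{s},{r,t},{t,u},{q,r,t},{r,t,u}} V125={{p,t}} V126={{s},{t,u},{r,t,u}} V134={{r,t},{q,r,t},{r,t,u}} V136={{r,t,u}} V146={{s},{t,u},{r,t,u}} V234={{r,t},{r,u},{q,r,t},{r,t,u}} V236={{r,u},{r,t,u}} V246={{s},{u},{r,u},{t,u},{r,t,u}} V345={{p,r}} V346={{r,u},{r,t,u}}
  V1234={{r,t},{q,r,t},{r,t,u}} V1236={{r,t,u}} V1246={{s},{t,u},{r,t,u}} V1346={{r,t,u}} V2346={{r,u},{r,t,u}}
  V12346={{r,t,u}}
C dims 6,14,12,5; δ0: rk 5, SNF 1^5; δ1: rk 8, SNF 1^8; δ2: rk 4, SNF 1^4
degree 0: 6−5−0 = 1 → Ȟ^0 ≅ Z
degree 1: 14−8−5 = 1 → Ȟ^1 ≅ Z
degree 2: 12−4−8 = 0 → Ȟ^2 ≅ 0


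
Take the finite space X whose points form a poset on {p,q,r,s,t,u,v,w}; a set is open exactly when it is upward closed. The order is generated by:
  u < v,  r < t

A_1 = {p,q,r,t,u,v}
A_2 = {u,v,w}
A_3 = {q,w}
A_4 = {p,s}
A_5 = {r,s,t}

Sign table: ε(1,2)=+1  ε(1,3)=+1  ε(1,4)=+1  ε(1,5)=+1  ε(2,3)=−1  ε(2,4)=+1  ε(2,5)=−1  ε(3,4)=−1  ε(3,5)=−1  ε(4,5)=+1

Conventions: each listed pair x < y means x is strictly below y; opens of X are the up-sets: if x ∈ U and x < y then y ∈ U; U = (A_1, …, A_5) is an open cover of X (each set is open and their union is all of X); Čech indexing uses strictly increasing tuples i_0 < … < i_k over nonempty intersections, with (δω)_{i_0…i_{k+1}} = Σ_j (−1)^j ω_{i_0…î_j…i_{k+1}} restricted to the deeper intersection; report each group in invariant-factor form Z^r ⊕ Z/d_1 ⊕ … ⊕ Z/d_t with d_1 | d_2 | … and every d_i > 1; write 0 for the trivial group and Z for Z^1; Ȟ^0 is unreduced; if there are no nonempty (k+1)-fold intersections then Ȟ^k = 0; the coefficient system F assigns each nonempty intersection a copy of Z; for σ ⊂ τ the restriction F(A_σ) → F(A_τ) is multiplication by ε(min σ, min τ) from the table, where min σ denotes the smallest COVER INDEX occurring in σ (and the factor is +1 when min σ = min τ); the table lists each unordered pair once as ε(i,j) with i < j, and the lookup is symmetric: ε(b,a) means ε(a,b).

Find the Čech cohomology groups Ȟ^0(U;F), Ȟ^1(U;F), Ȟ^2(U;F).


Ȟ^0 = 0, Ȟ^1 = Z ⊕ Z/2, Ȟ^2 = 0

nerve simplices:
  A12={u,v} A13={q} A14={p} A15={r,t} A23={w} A45={s}
C dims 5,6; δ0: rk 5, SNF 1^4·2
degree 0: 5−5−0 = 0 → Ȟ^0 ≅ 0
degree 1: 6−0−5 = 1 plus torsion [2] → Ȟ^1 ≅ Z ⊕ Z/2
degree 2: 0−0−0 = 0 → Ȟ^2 ≅ 0


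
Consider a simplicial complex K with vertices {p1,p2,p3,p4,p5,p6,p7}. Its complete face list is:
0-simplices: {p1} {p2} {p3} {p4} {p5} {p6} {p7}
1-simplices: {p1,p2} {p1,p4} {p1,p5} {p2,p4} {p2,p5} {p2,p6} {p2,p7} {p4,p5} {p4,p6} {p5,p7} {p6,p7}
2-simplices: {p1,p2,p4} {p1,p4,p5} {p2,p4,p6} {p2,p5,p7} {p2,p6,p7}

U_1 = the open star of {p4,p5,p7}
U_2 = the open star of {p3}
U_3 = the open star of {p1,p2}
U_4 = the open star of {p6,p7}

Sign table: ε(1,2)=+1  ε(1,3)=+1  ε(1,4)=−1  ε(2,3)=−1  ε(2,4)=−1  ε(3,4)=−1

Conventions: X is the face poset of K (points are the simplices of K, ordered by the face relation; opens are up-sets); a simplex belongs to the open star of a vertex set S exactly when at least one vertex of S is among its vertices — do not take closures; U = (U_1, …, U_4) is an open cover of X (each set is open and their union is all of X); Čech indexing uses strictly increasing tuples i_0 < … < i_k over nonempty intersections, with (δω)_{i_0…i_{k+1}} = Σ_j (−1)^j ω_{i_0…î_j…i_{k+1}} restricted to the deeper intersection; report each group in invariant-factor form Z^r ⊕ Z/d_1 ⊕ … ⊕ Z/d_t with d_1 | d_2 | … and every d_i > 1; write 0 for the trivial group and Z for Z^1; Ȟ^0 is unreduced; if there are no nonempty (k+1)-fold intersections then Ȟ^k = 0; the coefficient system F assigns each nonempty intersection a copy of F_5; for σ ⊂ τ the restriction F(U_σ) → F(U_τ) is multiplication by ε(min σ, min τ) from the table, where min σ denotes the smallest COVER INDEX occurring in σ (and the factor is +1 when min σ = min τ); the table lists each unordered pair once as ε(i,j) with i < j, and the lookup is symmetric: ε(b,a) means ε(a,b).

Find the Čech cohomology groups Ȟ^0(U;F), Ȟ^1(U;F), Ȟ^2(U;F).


cover nerve:
  U1={{p4},{p5},{p7},{p1,p4},{p1,p5},{p2,p4},{p2,p5},{p2,p7},{p4,p5},{p4,p6},{p5,p7},{p6,p7},{p1,p2,p4},{p1,p4,p5},{p2,p4,p6},{p2,p5,p7},{p2,p6,p7}} U2={{p3}} U3={{p1},{p2},{p1,p2},{p1,p4},{p1,p5},{p2,p4},{p2,p5},{p2,p6},{p2,p7},{p1,p2,p4},{p1,p4,p5},{p2,p4,p6},{p2,p5,p7},{p2,p6,p7}} U4={{p6},{p7},{p2,p6},{p2,p7},{p4,p6},{p5,p7},{p6,p7},{p2,p4,p6},{p2,p5,p7},{p2,p6,p7}}
  U13={{p1,p4},{p1,p5},{p2,p4},{p2,p5},{p2,p7},{p1,p2,p4},{p1,p4,p5},{p2,p4,p6},{p2,p5,p7},{p2,p6,p7}} U14={{p7},{p2,p7},{p4,p6},{p5,p7},{p6,p7},{p2,p4,p6},{p2,p5,p7},{p2,p6,p7}} U34={{p2,p6},{p2,p7},{p2,p4,p6},{p2,p5,p7},{p2,p6,p7}}
  U134={{p2,p7},{p2,p4,p6},{p2,p5,p7},{p2,p6,p7}}
C dims 4,3,1; δ0: rk_F5 2; δ1: rk_F5 1
Ȟ^0: (4−2)−0=2 ⇒ Z/5 ⊕ Z/5
Ȟ^1: (3−1)−2=0 ⇒ 0
Ȟ^2: (1−0)−1=0 ⇒ 0

Ȟ^0 = Z/5 ⊕ Z/5,  Ȟ^1 = 0,  Ȟ^2 = 0


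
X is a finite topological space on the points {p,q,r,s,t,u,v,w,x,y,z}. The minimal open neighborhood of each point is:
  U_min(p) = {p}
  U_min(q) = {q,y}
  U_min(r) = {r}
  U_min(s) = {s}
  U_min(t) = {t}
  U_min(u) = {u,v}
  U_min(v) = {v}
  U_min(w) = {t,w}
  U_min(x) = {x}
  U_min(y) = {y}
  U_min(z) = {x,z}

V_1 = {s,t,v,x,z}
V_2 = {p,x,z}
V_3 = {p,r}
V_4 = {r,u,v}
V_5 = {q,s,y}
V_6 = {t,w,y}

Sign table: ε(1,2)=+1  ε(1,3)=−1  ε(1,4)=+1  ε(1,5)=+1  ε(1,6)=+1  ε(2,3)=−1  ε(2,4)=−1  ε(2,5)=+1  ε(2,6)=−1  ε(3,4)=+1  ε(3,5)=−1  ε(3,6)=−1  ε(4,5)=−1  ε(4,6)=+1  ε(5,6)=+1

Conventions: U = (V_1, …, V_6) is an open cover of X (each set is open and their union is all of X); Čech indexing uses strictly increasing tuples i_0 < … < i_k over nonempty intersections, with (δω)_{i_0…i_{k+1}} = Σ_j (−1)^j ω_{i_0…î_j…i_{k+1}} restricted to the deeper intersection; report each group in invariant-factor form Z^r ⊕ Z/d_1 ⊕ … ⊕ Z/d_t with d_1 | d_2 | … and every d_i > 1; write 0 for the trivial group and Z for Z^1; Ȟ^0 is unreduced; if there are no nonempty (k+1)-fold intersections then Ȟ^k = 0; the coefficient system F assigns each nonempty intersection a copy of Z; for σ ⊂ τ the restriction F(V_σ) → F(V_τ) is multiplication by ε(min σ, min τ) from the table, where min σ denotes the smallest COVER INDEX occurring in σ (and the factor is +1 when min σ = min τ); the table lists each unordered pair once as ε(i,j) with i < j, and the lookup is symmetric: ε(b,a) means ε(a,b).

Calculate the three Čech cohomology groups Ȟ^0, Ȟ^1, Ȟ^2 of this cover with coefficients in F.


Ȟ^0(U;F) ≅ 0; Ȟ^1(U;F) ≅ Z ⊕ Z/2; Ȟ^2(U;F) ≅ 0

cover nerve:
  V12={x,z} V14={v} V15={s} V16={t} V23={p} V34={r} V56={y}
C dims 6,7; δ0: rk 6, SNF 1^5·2
Ȟ^0: (6−6)−0=0 ⇒ 0
Ȟ^1: (7−0)−6=1 plus torsion [2] ⇒ Z ⊕ Z/2
Ȟ^2: (0−0)−0=0 ⇒ 0


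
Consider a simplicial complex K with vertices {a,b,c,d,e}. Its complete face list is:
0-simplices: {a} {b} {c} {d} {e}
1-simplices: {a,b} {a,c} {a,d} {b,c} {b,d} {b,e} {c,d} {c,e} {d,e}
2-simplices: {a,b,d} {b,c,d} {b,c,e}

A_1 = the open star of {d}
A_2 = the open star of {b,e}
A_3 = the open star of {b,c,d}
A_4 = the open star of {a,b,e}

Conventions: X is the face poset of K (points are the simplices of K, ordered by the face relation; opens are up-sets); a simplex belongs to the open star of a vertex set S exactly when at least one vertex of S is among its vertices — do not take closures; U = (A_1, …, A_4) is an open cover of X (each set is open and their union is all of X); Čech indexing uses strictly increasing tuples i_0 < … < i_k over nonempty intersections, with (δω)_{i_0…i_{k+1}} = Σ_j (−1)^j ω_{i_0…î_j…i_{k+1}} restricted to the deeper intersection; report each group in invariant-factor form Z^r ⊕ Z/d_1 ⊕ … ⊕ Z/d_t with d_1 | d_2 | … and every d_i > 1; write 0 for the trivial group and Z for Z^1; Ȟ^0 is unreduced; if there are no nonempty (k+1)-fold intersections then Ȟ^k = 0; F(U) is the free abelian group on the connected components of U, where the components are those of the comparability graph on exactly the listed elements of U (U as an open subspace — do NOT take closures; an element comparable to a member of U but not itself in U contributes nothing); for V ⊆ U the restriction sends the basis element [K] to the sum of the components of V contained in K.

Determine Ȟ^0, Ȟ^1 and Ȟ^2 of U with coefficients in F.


nerve simplices:
  A1={{d},{a,d},{b,d},{c,d},{d,e},{a,b,d},{b,c,d}} A2={{b},{e},{a,b},{b,c},{b,d},{b,e},{c,e},{d,e},{a,b,d},{b,c,d},{b,c,e}} A3={{b},{c},{d},{a,b},{a,c},{a,d},{b,c},{b,d},{b,e},{c,d},{c,e},{d,e},{a,b,d},{b,c,d},{b,c,e}} A4={{a},{b},{e},{a,b},{a,c},{a,d},{b,c},{b,d},{b,e},{c,e},{d,e},{a,b,d},{b,c,d},{b,c,e}}
  A12={{b,d},{d,e},{a,b,d},{b,c,d}} A13={{d},{a,d},{b,d},{c,d},{d,e},{a,b,d},{b,c,d}} A14={{a,d},{b,d},{d,e},{a,b,d},{b,c,d}} A23={{b},{a,b},{b,c},{b,d},{b,e},{c,e},{d,e},{a,b,d},{b,c,d},{b,c,e}} A24={{b},{e},{a,b},{b,c},{b,d},{b,e},{c,e},{d,e},{a,b,d},{b,c,d},{b,c,e}} A34={{b},{a,b},{a,c},{a,d},{b,c},{b,d},{b,e},{c,e},{d,e},{a,b,d},{b,c,d},{b,c,e}}
  A123={{b,d},{d,e},{a,b,d},{b,c,d}} A124={{b,d},{d,e},{a,b,d},{b,c,d}} A134={{a,d},{b,d},{d,e},{a,b,d},{b,c,d}} A234={{b},{a,b},{b,c},{b,d},{b,e},{c,e},{d,e},{a,b,d},{b,c,d},{b,c,e}}
  A1234={{b,d},{d,e},{a,b,d},{b,c,d}}
components per intersection:
  A1: {{d},{a,d},{b,d},{c,d},{d,e},{a,b,d},{b,c,d}}
  A2: {{b},{e},{a,b},{b,c},{b,d},{b,e},{c,e},{d,e},{a,b,d},{b,c,d},{b,c,e}}
  A3: {{b},{c},{d},{a,b},{a,c},{a,d},{b,c},{b,d},{b,e},{c,d},{c,e},{d,e},{a,b,d},{b,c,d},{b,c,e}}
  A4: {{a},{b},{e},{a,b},{a,c},{a,d},{b,c},{b,d},{b,e},{c,e},{d,e},{a,b,d},{b,c,d},{b,c,e}}
  A12: {{b,d},{a,b,d},{b,c,d}} {{d,e}}
  A13: {{d},{a,d},{b,d},{c,d},{d,e},{a,b,d},{b,c,d}}
  A14: {{a,d},{b,d},{a,b,d},{b,c,d}} {{d,e}}
  A23: {{b},{a,b},{b,c},{b,d},{b,e},{c,e},{a,b,d},{b,c,d},{b,c,e}} {{d,e}}
  A24: {{b},{e},{a,b},{b,c},{b,d},{b,e},{c,e},{d,e},{a,b,d},{b,c,d},{b,c,e}}
  A34: {{b},{a,b},{a,d},{b,c},{b,d},{b,e},{c,e},{a,b,d},{b,c,d},{b,c,e}} {{a,c}} {{d,e}}
  A123: {{b,d},{a,b,d},{b,c,d}} {{d,e}}
  A124: {{b,d},{a,b,d},{b,c,d}} {{d,e}}
  A134: {{a,d},{b,d},{a,b,d},{b,c,d}} {{d,e}}
  A234: {{b},{a,b},{b,c},{b,d},{b,e},{c,e},{a,b,d},{b,c,d},{b,c,e}} {{d,e}}
  A1234: {{b,d},{a,b,d},{b,c,d}} {{d,e}}
C dims 4,11,8,2; δ0: rk 3, SNF 1^3; δ1: rk 6, SNF 1^6; δ2: rk 2, SNF 1^2
degree 0: 4−3−0 = 1 → Ȟ^0 ≅ Z
degree 1: 11−6−3 = 2 → Ȟ^1 ≅ Z^2
degree 2: 8−2−6 = 0 → Ȟ^2 ≅ 0

Ȟ^0(U;F) ≅ Z, Ȟ^1(U;F) ≅ Z^2 and Ȟ^2(U;F) ≅ 0
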